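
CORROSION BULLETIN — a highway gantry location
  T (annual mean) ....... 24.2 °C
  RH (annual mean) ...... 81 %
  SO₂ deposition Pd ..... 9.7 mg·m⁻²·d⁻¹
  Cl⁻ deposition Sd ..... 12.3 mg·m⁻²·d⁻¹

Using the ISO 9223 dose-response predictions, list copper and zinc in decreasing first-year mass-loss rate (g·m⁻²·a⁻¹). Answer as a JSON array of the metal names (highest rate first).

copper: f(T) = -0.080·(T−10) [T>10 °C] = -1.1360
  Pd branch = 0.0053·Pd^0.26·e^(0.059·RH+f) = 0.3656 μm/a
  Sd branch = 0.01025·Sd^0.27·e^(0.036·RH+0.049·T) = 1.22 μm/a
  sum: 0.3656 + 1.22 → r_corr = 1.586 μm/a
  mass loss = 1.586 μm/a × 8.96 g/cm³ = 14.21 g·m⁻²·a⁻¹
zinc: f(T) = -0.071·(T−10) [T>10 °C] = -1.0082
  Pd branch = 0.0129·Pd^0.44·e^(0.046·RH+f) = 0.531 μm/a
  Cl⁻ term: 0.0175·12.3^0.57·exp(0.008·81+0.085·24.2) = 1.094
  r_corr = 0.531 + 1.094 = 1.625 μm/a
  mass loss = 1.625 μm/a × 7.14 g/cm³ = 11.6 g·m⁻²·a⁻¹
Ordering by g·m⁻²·a⁻¹: copper (14.2) > zinc (11.6)

["copper", "zinc"]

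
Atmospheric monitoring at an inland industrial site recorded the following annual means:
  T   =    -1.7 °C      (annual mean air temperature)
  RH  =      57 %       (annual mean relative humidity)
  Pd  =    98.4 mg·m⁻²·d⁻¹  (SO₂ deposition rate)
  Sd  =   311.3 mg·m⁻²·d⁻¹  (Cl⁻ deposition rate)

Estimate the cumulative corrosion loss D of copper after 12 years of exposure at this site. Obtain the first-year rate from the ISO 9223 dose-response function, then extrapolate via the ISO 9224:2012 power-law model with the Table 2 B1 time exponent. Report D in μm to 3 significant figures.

D(12) = 2.42 μm

copper: f(T) = +0.126·(T−10) [T≤10 °C] = -1.4742
  SO₂ term: 0.0053·98.4^0.26·exp(0.059·57-1.4742) = 0.1155
  Cl⁻ term: 0.01025·311.3^0.27·exp(0.036·57+0.049·-1.7) = 0.3458
  sum: 0.1155 + 0.3458 → r_corr = 0.4614 μm/a
ISO 9224: D(t) = r_corr · t^b with b = 0.667 (copper, B1)
  D(12) = 0.4614 × 12^0.667 = 0.4614 × 5.246 = 2.42 μm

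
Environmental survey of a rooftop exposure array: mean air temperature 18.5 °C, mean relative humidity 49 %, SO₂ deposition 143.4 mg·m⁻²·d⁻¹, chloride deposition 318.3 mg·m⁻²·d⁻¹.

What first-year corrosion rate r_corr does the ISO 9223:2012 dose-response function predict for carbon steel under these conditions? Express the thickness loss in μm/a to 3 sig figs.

r_corr = 77.8 μm/a

carbon steel: T>10 °C ⇒ hinge -0.054·(18.5−10) = -0.4590
  SO₂ term: 1.77·143.4^0.52·exp(0.02·49-0.4590) = 39.41
  Cl⁻ term: 0.102·318.3^0.62·exp(0.033·49+0.04·18.5) = 38.37
  sum: 39.41 + 38.37 → r_corr = 77.78 μm/a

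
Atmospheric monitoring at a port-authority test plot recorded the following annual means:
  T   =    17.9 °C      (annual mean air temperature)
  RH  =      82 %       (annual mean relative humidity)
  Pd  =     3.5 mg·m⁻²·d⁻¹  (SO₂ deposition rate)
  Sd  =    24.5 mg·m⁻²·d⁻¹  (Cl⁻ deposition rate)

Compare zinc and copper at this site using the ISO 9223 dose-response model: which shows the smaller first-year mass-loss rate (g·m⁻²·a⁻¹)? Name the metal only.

zinc: f(T) = -0.071·(T−10) [T>10 °C] = -0.5609
  Pd branch = 0.0129·Pd^0.44·e^(0.046·RH+f) = 0.5553 μm/a
  Sd branch = 0.0175·Sd^0.57·e^(0.008·RH+0.085·T) = 0.9562 μm/a
  sum: 0.5553 + 0.9562 → r_corr = 1.511 μm/a
  mass loss = 1.511 μm/a × 7.14 g/cm³ = 10.79 g·m⁻²·a⁻¹
copper: f(T) = -0.080·(T−10) [T>10 °C] = -0.6320
  SO₂ term: 0.0053·3.5^0.26·exp(0.059·82-0.6320) = 0.4925
  Sd branch = 0.01025·Sd^0.27·e^(0.036·RH+0.049·T) = 1.119 μm/a
  sum: 0.4925 + 1.119 → r_corr = 1.611 μm/a
  mass loss = 1.611 μm/a × 8.96 g/cm³ = 14.44 g·m⁻²·a⁻¹
Ordering by g·m⁻²·a⁻¹: copper (14.4) > zinc (10.8)

zinc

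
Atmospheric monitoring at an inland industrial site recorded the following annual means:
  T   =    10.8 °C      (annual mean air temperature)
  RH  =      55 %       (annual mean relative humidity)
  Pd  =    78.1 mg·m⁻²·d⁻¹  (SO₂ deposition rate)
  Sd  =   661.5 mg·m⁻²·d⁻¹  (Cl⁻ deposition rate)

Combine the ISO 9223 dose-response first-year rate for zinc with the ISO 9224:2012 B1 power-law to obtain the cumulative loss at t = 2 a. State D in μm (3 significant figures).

D(2) = 6.67 μm

zinc: temperature factor f = -0.071·(0.8) = -0.0568
  SO₂ term: 0.0129·78.1^0.44·exp(0.046·55-0.0568) = 1.041
  Cl⁻ term: 0.0175·661.5^0.57·exp(0.008·55+0.085·10.8) = 2.757
  r_corr = 1.041 + 2.757 = 3.798 μm/a
ISO 9224: D(t) = r_corr · t^b with b = 0.813 (zinc, B1)
  D(2) = 3.798 × 2^0.813 = 3.798 × 1.757 = 6.673 μm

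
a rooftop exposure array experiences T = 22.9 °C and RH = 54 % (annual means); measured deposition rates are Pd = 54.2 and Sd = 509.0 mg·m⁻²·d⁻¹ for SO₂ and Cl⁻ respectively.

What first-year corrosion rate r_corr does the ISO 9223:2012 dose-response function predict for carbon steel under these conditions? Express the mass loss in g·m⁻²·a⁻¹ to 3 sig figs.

carbon steel: f(T) = -0.054·(T−10) [T>10 °C] = -0.6966
  Pd branch = 1.77·Pd^0.52·e^(0.02·RH+f) = 20.71 μm/a
  Cl⁻ term: 0.102·509.0^0.62·exp(0.033·54+0.04·22.9) = 72.19
  r_corr = 20.71 + 72.19 = 92.9 μm/a
Convert to mass loss: 92.9 μm/a × 7.85 g/cm³ = 729.3 g·m⁻²·a⁻¹

r_corr = 729 g·m⁻²·a⁻¹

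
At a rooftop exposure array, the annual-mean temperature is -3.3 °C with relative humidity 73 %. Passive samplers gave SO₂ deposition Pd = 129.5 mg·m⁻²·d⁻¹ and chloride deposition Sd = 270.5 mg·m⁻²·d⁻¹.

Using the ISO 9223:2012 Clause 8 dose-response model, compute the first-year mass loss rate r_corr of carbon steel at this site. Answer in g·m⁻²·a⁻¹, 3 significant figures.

carbon steel: temperature factor f = +0.150·(-13.3) = -1.9950
  sulphur-dioxide contribution → 13 μm/a
  chloride contribution → 32.02 μm/a
  ⇒ r_corr(carbon steel) = 45.02 μm/a
Convert to mass loss: 45.02 μm/a × 7.85 g/cm³ = 353.4 g·m⁻²·a⁻¹

r_corr = 353 g·m⁻²·a⁻¹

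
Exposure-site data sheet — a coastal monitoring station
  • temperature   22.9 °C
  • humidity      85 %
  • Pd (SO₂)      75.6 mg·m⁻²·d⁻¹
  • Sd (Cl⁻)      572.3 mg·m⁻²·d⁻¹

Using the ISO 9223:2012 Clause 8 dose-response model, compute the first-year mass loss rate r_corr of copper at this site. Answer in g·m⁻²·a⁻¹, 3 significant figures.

r_corr = 41.3 g·m⁻²·a⁻¹

copper: f(T) = -0.080·(T−10) [T>10 °C] = -1.0320
  SO₂ term: 0.0053·75.6^0.26·exp(0.059·85-1.0320) = 0.876
  Sd branch = 0.01025·Sd^0.27·e^(0.036·RH+0.049·T) = 3.729 μm/a
  r_corr = 0.876 + 3.729 = 4.605 μm/a
Convert to mass loss: 4.605 μm/a × 8.96 g/cm³ = 41.26 g·m⁻²·a⁻¹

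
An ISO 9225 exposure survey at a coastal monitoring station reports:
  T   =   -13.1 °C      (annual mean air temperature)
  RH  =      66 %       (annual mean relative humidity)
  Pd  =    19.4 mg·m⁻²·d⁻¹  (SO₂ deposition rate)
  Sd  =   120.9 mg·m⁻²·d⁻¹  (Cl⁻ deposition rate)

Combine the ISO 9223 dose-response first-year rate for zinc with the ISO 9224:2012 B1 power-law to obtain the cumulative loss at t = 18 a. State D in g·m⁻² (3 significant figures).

D(18) = 42.0 g·m⁻²

zinc: temperature factor f = +0.038·(-23.1) = -0.8778
  sulphur-dioxide contribution → 0.4116 μm/a
  chloride contribution → 0.1499 μm/a
  total first-year rate 0.5615 μm/a
Long-term exponent b (ISO 9224 Table 2, B1) = 0.813
  D(18) = 0.5615 × 18^0.813 = 0.5615 × 10.48 = 5.887 μm
  Mass loss = 5.887 μm × 7.14 g/cm³ = 42.03 g·m⁻²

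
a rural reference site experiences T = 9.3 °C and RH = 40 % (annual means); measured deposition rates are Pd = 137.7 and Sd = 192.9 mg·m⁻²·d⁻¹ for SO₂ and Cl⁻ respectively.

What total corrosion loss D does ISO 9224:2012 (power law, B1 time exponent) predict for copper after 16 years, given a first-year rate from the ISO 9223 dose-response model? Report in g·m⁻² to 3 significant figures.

copper: T≤10 °C ⇒ hinge +0.126·(9.3−10) = -0.0882
  Pd branch = 0.0053·Pd^0.26·e^(0.059·RH+f) = 0.1849 μm/a
  Sd branch = 0.01025·Sd^0.27·e^(0.036·RH+0.049·T) = 0.2825 μm/a
  sum: 0.1849 + 0.2825 → r_corr = 0.4675 μm/a
Power-law: D(16) = r_corr · 16^0.667
  D(16) = 0.4675 × 16^0.667 = 0.4675 × 6.355 = 2.971 μm
  Mass loss = 2.971 μm × 8.96 g/cm³ = 26.62 g·m⁻²

D(16) = 26.6 g·m⁻²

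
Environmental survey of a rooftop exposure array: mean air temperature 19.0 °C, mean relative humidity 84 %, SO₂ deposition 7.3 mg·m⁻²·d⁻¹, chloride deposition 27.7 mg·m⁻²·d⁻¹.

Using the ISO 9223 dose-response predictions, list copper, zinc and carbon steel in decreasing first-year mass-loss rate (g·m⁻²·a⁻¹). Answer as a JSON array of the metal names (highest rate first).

["carbon steel", "copper", "zinc"]

copper: f(T) = -0.080·(T−10) [T>10 °C] = -0.7200
  sulphur-dioxide contribution → 0.6143 μm/a
  chloride contribution → 1.312 μm/a
  total first-year rate 1.926 μm/a
  mass loss = 1.926 μm/a × 8.96 g/cm³ = 17.26 g·m⁻²·a⁻¹
zinc: temperature factor f = -0.071·(9.0) = -0.6390
  sulphur-dioxide contribution → 0.7781 μm/a
  chloride contribution → 1.144 μm/a
  total first-year rate 1.922 μm/a
  mass loss = 1.922 μm/a × 7.14 g/cm³ = 13.73 g·m⁻²·a⁻¹
carbon steel: temperature factor f = -0.054·(9.0) = -0.4860
  sulphur-dioxide contribution → 16.42 μm/a
  chloride contribution → 27.34 μm/a
  ⇒ r_corr(carbon steel) = 43.77 μm/a
  mass loss = 43.77 μm/a × 7.85 g/cm³ = 343.6 g·m⁻²·a⁻¹
Ordering by g·m⁻²·a⁻¹: carbon steel (344) > copper (17.3) > zinc (13.7)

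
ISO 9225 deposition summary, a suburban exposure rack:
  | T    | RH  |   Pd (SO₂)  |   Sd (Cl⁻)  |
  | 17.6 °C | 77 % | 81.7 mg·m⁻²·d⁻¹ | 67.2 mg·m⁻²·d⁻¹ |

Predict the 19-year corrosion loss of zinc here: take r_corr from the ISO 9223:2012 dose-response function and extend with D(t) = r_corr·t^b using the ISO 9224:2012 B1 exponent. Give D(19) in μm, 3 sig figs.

D(19) = 37.2 μm

zinc: T>10 °C ⇒ hinge -0.071·(17.6−10) = -0.5396
  sulphur-dioxide contribution → 1.803 μm/a
  chloride contribution → 1.592 μm/a
  ⇒ r_corr(zinc) = 3.394 μm/a
Power-law: D(19) = r_corr · 19^0.813
  D(19) = 3.394 × 19^0.813 = 3.394 × 10.96 = 37.19 μm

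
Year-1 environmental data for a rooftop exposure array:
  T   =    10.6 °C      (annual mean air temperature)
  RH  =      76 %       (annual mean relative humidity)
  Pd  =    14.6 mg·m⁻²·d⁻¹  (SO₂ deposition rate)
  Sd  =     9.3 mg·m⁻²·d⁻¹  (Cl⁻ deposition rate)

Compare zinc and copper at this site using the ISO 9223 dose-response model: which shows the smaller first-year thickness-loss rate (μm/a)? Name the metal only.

copper

zinc: f(T) = -0.071·(T−10) [T>10 °C] = -0.0426
  sulphur-dioxide contribution → 1.326 μm/a
  chloride contribution → 0.2821 μm/a
  total first-year rate 1.609 μm/a
copper: temperature factor f = -0.080·(0.6) = -0.0480
  sulphur-dioxide contribution → 0.8985 μm/a
  chloride contribution → 0.4853 μm/a
  total first-year rate 1.384 μm/a
Ordering by μm/a: zinc (1.61) > copper (1.38)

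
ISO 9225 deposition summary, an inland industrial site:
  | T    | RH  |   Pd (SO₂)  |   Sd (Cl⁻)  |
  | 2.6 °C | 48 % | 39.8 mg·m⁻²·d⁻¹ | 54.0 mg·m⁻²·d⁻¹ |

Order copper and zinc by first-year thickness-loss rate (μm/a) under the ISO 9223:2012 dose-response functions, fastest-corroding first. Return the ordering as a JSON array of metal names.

copper: temperature factor f = +0.126·(-7.4) = -0.9324
  SO₂ term: 0.0053·39.8^0.26·exp(0.059·48-0.9324) = 0.09231
  Sd branch = 0.01025·Sd^0.27·e^(0.036·RH+0.049·T) = 0.1924 μm/a
  sum: 0.09231 + 0.1924 → r_corr = 0.2847 μm/a
zinc: f(T) = +0.038·(T−10) [T≤10 °C] = -0.2812
  Pd branch = 0.0129·Pd^0.44·e^(0.046·RH+f) = 0.4481 μm/a
  Cl⁻ term: 0.0175·54.0^0.57·exp(0.008·48+0.085·2.6) = 0.3114
  r_corr = 0.4481 + 0.3114 = 0.7594 μm/a
Ordering by μm/a: zinc (0.759) > copper (0.285)

["zinc", "copper"]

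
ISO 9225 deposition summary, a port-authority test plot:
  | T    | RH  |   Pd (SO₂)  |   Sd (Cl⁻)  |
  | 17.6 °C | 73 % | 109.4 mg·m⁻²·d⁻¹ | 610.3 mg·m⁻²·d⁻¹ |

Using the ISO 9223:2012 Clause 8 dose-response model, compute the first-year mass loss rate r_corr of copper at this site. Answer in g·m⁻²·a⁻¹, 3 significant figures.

copper: T>10 °C ⇒ hinge -0.080·(17.6−10) = -0.6080
  Pd branch = 0.0053·Pd^0.26·e^(0.059·RH+f) = 0.7259 μm/a
  Cl⁻ term: 0.01025·610.3^0.27·exp(0.036·73+0.049·17.6) = 1.9
  sum: 0.7259 + 1.9 → r_corr = 2.626 μm/a
Convert to mass loss: 2.626 μm/a × 8.96 g/cm³ = 23.53 g·m⁻²·a⁻¹

r_corr = 23.5 g·m⁻²·a⁻¹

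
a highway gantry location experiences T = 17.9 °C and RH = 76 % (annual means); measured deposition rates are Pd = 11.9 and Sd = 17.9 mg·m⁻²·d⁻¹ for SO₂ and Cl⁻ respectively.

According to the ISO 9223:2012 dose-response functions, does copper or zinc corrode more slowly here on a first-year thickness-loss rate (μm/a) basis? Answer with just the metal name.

copper: f(T) = -0.080·(T−10) [T>10 °C] = -0.6320
  sulphur-dioxide contribution → 0.4751 μm/a
  chloride contribution → 0.8282 μm/a
  total first-year rate 1.303 μm/a
zinc: f(T) = -0.071·(T−10) [T>10 °C] = -0.5609
  sulphur-dioxide contribution → 0.722 μm/a
  chloride contribution → 0.7621 μm/a
  ⇒ r_corr(zinc) = 1.484 μm/a
Ordering by μm/a: zinc (1.48) > copper (1.3)

copper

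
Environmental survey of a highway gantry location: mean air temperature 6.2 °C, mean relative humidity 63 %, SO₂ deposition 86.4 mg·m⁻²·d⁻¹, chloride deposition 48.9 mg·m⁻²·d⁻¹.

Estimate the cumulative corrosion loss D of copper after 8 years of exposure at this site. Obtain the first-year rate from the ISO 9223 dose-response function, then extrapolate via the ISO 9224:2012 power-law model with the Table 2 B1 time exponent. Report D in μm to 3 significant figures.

copper: f(T) = +0.126·(T−10) [T≤10 °C] = -0.4788
  Pd branch = 0.0053·Pd^0.26·e^(0.059·RH+f) = 0.4306 μm/a
  Sd branch = 0.01025·Sd^0.27·e^(0.036·RH+0.049·T) = 0.3835 μm/a
  r_corr = 0.4306 + 0.3835 = 0.8141 μm/a
Long-term exponent b (ISO 9224 Table 2, B1) = 0.667
  D(8) = 0.8141 × 8^0.667 = 0.8141 × 4.003 = 3.259 μm

D(8) = 3.26 μm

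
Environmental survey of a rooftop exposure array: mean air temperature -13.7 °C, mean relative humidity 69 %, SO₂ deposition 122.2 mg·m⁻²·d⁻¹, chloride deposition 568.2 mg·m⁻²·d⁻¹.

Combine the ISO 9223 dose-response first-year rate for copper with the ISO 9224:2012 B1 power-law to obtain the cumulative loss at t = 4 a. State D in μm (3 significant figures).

D(4) = 1.02 μm

copper: f(T) = +0.126·(T−10) [T≤10 °C] = -2.9862
  sulphur-dioxide contribution → 0.05471 μm/a
  chloride contribution → 0.3481 μm/a
  ⇒ r_corr(copper) = 0.4028 μm/a
Power-law: D(4) = r_corr · 4^0.667
  D(4) = 0.4028 × 4^0.667 = 0.4028 × 2.521 = 1.015 μm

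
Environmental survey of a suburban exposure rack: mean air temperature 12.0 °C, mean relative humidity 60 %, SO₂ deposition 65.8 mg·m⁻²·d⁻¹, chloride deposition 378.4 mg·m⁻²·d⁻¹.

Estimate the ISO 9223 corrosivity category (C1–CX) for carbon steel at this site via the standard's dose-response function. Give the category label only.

C5

carbon steel: T>10 °C ⇒ hinge -0.054·(12.0−10) = -0.1080
  Pd branch = 1.77·Pd^0.52·e^(0.02·RH+f) = 46.53 μm/a
  Sd branch = 0.102·Sd^0.62·e^(0.033·RH+0.04·T) = 47.35 μm/a
  r_corr = 46.53 + 47.35 = 93.87 μm/a
93.9 μm/a falls in (80, 200] for carbon steel → category C5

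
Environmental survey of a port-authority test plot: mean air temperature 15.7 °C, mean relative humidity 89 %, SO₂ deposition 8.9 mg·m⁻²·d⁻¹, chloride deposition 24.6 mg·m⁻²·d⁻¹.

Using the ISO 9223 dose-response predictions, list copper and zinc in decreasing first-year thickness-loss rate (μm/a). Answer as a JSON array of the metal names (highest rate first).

copper: f(T) = -0.080·(T−10) [T>10 °C] = -0.4560
  Pd branch = 0.0053·Pd^0.26·e^(0.059·RH+f) = 1.131 μm/a
  Cl⁻ term: 0.01025·24.6^0.27·exp(0.036·89+0.049·15.7) = 1.294
  r_corr = 1.131 + 1.294 = 2.425 μm/a
zinc: T>10 °C ⇒ hinge -0.071·(15.7−10) = -0.4047
  Pd branch = 0.0129·Pd^0.44·e^(0.046·RH+f) = 1.351 μm/a
  Sd branch = 0.0175·Sd^0.57·e^(0.008·RH+0.085·T) = 0.8407 μm/a
  sum: 1.351 + 0.8407 → r_corr = 2.191 μm/a
Ordering by μm/a: copper (2.43) > zinc (2.19)

["copper", "zinc"]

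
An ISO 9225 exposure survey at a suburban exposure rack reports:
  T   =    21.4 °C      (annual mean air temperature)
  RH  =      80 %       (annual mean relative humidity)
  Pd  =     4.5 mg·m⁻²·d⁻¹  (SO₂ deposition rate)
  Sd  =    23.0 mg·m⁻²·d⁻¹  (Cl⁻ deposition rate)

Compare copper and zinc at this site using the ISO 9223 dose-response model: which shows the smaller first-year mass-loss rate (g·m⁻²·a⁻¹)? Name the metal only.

zinc

copper: f(T) = -0.080·(T−10) [T>10 °C] = -0.9120
  Pd branch = 0.0053·Pd^0.26·e^(0.059·RH+f) = 0.3531 μm/a
  Sd branch = 0.01025·Sd^0.27·e^(0.036·RH+0.049·T) = 1.215 μm/a
  r_corr = 0.3531 + 1.215 = 1.568 μm/a
  mass loss = 1.568 μm/a × 8.96 g/cm³ = 14.05 g·m⁻²·a⁻¹
zinc: f(T) = -0.071·(T−10) [T>10 °C] = -0.8094
  Pd branch = 0.0129·Pd^0.44·e^(0.046·RH+f) = 0.4413 μm/a
  Sd branch = 0.0175·Sd^0.57·e^(0.008·RH+0.085·T) = 1.222 μm/a
  r_corr = 0.4413 + 1.222 = 1.663 μm/a
  mass loss = 1.663 μm/a × 7.14 g/cm³ = 11.88 g·m⁻²·a⁻¹
Ordering by g·m⁻²·a⁻¹: copper (14) > zinc (11.9)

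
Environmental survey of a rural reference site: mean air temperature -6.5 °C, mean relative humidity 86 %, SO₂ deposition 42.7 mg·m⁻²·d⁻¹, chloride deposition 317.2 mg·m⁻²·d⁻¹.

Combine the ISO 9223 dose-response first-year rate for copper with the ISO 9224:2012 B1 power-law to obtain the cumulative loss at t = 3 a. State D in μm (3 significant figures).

copper: T≤10 °C ⇒ hinge +0.126·(-6.5−10) = -2.0790
  SO₂ term: 0.0053·42.7^0.26·exp(0.059·86-2.0790) = 0.2811
  Cl⁻ term: 0.01025·317.2^0.27·exp(0.036·86+0.049·-6.5) = 0.7804
  r_corr = 0.2811 + 0.7804 = 1.062 μm/a
Power-law: D(3) = r_corr · 3^0.667
  D(3) = 1.062 × 3^0.667 = 1.062 × 2.081 = 2.209 μm

D(3) = 2.21 μm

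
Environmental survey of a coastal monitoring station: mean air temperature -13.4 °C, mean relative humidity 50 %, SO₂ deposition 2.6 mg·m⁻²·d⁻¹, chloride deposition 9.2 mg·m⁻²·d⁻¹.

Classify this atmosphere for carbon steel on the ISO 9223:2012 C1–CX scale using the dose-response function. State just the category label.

carbon steel: T≤10 °C ⇒ hinge +0.150·(-13.4−10) = -3.5100
  sulphur-dioxide contribution → 0.2364 μm/a
  chloride contribution → 1.23 μm/a
  total first-year rate 1.467 μm/a
1.47 μm/a falls in (1.3, 25] for carbon steel → category C2

C2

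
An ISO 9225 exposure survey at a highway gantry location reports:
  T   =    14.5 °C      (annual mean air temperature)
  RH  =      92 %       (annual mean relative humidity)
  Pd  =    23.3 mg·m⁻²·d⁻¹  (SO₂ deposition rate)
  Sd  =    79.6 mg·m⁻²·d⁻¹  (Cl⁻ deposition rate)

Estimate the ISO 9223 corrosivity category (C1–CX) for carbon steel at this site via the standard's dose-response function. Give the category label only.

C5

carbon steel: T>10 °C ⇒ hinge -0.054·(14.5−10) = -0.2430
  sulphur-dioxide contribution → 44.93 μm/a
  chloride contribution → 57.22 μm/a
  total first-year rate 102.2 μm/a
Category bounds: 80…200 μm/a bracket r_corr ⇒ C5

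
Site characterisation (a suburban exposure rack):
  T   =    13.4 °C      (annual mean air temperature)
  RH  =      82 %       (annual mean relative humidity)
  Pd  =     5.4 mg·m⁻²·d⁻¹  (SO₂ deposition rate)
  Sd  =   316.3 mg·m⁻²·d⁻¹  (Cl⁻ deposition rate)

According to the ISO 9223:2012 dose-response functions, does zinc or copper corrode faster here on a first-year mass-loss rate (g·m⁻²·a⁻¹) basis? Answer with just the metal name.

zinc: f(T) = -0.071·(T−10) [T>10 °C] = -0.2414
  SO₂ term: 0.0129·5.4^0.44·exp(0.046·82-0.2414) = 0.925
  Sd branch = 0.0175·Sd^0.57·e^(0.008·RH+0.085·T) = 2.803 μm/a
  sum: 0.925 + 2.803 → r_corr = 3.728 μm/a
  mass loss = 3.728 μm/a × 7.14 g/cm³ = 26.62 g·m⁻²·a⁻¹
copper: T>10 °C ⇒ hinge -0.080·(13.4−10) = -0.2720
  Pd branch = 0.0053·Pd^0.26·e^(0.059·RH+f) = 0.7901 μm/a
  Sd branch = 0.01025·Sd^0.27·e^(0.036·RH+0.049·T) = 1.79 μm/a
  sum: 0.7901 + 1.79 → r_corr = 2.58 μm/a
  mass loss = 2.58 μm/a × 8.96 g/cm³ = 23.12 g·m⁻²·a⁻¹
Ordering by g·m⁻²·a⁻¹: zinc (26.6) > copper (23.1)

zinc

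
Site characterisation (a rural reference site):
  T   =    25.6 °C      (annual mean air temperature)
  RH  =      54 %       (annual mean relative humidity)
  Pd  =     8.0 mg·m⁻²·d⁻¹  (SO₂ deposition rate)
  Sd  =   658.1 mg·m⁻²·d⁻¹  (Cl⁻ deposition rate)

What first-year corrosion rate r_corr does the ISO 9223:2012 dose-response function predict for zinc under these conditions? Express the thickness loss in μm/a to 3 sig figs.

zinc: f(T) = -0.071·(T−10) [T>10 °C] = -1.1076
  sulphur-dioxide contribution → 0.1276 μm/a
  chloride contribution → 9.596 μm/a
  total first-year rate 9.724 μm/a

r_corr = 9.72 μm/a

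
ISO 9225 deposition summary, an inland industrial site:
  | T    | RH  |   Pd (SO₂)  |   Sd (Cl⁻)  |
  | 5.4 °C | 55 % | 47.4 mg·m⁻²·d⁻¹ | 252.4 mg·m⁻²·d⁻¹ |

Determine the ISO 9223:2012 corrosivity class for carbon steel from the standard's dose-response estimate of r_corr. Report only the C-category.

C3

carbon steel: f(T) = +0.150·(T−10) [T≤10 °C] = -0.6900
  Pd branch = 1.77·Pd^0.52·e^(0.02·RH+f) = 19.84 μm/a
  Cl⁻ term: 0.102·252.4^0.62·exp(0.033·55+0.04·5.4) = 23.99
  sum: 19.84 + 23.99 → r_corr = 43.82 μm/a
ISO 9223 Table 2 (carbon steel): 25 < 43.8 ≤ 50 μm/a ⇒ C3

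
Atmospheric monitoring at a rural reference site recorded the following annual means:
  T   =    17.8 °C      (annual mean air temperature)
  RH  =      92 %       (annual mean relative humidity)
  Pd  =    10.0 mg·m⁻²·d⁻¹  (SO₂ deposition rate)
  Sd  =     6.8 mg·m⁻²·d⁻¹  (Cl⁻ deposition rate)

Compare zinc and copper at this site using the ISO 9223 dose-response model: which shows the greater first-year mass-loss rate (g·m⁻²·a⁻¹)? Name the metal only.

zinc: temperature factor f = -0.071·(7.8) = -0.5538
  SO₂ term: 0.0129·10.0^0.44·exp(0.046·92-0.5538) = 1.406
  Cl⁻ term: 0.0175·6.8^0.57·exp(0.008·92+0.085·17.8) = 0.4946
  sum: 1.406 + 0.4946 → r_corr = 1.901 μm/a
  mass loss = 1.901 μm/a × 7.14 g/cm³ = 13.57 g·m⁻²·a⁻¹
copper: T>10 °C ⇒ hinge -0.080·(17.8−10) = -0.6240
  SO₂ term: 0.0053·10.0^0.26·exp(0.059·92-0.6240) = 1.177
  Cl⁻ term: 0.01025·6.8^0.27·exp(0.036·92+0.049·17.8) = 1.129
  sum: 1.177 + 1.129 → r_corr = 2.306 μm/a
  mass loss = 2.306 μm/a × 8.96 g/cm³ = 20.66 g·m⁻²·a⁻¹
Ordering by g·m⁻²·a⁻¹: copper (20.7) > zinc (13.6)

copper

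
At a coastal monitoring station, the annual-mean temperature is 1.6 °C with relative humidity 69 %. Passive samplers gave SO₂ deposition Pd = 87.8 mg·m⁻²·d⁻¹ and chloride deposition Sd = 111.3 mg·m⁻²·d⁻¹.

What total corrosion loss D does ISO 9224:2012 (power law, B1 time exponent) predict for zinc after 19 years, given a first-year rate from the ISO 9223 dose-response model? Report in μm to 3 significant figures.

zinc: temperature factor f = +0.038·(-8.4) = -0.3192
  SO₂ term: 0.0129·87.8^0.44·exp(0.046·69-0.3192) = 1.605
  Sd branch = 0.0175·Sd^0.57·e^(0.008·RH+0.085·T) = 0.5109 μm/a
  r_corr = 1.605 + 0.5109 = 2.116 μm/a
Long-term exponent b (ISO 9224 Table 2, B1) = 0.813
  D(19) = 2.116 × 19^0.813 = 2.116 × 10.96 = 23.18 μm

D(19) = 23.2 μm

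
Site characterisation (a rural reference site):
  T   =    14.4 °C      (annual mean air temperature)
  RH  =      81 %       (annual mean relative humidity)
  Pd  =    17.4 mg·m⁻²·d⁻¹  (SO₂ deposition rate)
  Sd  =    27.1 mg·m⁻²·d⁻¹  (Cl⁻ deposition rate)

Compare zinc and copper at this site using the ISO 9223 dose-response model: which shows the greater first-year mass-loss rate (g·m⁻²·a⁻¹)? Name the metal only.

copper

zinc: T>10 °C ⇒ hinge -0.071·(14.4−10) = -0.3124
  SO₂ term: 0.0129·17.4^0.44·exp(0.046·81-0.3124) = 1.377
  Cl⁻ term: 0.0175·27.1^0.57·exp(0.008·81+0.085·14.4) = 0.7462
  sum: 1.377 + 0.7462 → r_corr = 2.123 μm/a
  mass loss = 2.123 μm/a × 7.14 g/cm³ = 15.16 g·m⁻²·a⁻¹
copper: f(T) = -0.080·(T−10) [T>10 °C] = -0.3520
  Pd branch = 0.0053·Pd^0.26·e^(0.059·RH+f) = 0.9321 μm/a
  Sd branch = 0.01025·Sd^0.27·e^(0.036·RH+0.049·T) = 0.9343 μm/a
  sum: 0.9321 + 0.9343 → r_corr = 1.866 μm/a
  mass loss = 1.866 μm/a × 8.96 g/cm³ = 16.72 g·m⁻²·a⁻¹
Ordering by g·m⁻²·a⁻¹: copper (16.7) > zinc (15.2)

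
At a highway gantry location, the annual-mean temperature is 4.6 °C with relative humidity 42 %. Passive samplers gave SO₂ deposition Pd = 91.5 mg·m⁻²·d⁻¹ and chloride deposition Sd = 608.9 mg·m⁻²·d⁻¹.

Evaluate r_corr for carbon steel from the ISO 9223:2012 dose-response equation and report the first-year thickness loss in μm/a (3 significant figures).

r_corr = 45.2 μm/a

carbon steel: T≤10 °C ⇒ hinge +0.150·(4.6−10) = -0.8100
  sulphur-dioxide contribution → 19.1 μm/a
  chloride contribution → 26.11 μm/a
  total first-year rate 45.21 μm/a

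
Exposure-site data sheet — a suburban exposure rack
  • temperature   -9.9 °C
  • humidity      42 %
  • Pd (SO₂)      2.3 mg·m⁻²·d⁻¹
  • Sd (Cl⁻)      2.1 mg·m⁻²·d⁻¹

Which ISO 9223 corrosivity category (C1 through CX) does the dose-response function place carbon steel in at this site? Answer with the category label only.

C1

carbon steel: f(T) = +0.150·(T−10) [T≤10 °C] = -2.9850
  Pd branch = 1.77·Pd^0.52·e^(0.02·RH+f) = 0.3195 μm/a
  Cl⁻ term: 0.102·2.1^0.62·exp(0.033·42+0.04·-9.9) = 0.4348
  r_corr = 0.3195 + 0.4348 = 0.7544 μm/a
Category bounds: 0…1.3 μm/a bracket r_corr ⇒ C1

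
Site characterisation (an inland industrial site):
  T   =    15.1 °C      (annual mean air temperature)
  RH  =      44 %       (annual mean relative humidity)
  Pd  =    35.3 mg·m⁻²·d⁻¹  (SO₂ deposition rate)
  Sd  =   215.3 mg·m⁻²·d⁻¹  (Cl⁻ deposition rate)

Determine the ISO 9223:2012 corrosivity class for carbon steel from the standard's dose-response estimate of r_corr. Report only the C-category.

C3

carbon steel: f(T) = -0.054·(T−10) [T>10 °C] = -0.2754
  SO₂ term: 1.77·35.3^0.52·exp(0.02·44-0.2754) = 20.67
  Sd branch = 0.102·Sd^0.62·e^(0.033·RH+0.04·T) = 22.28 μm/a
  r_corr = 20.67 + 22.28 = 42.96 μm/a
ISO 9223 Table 2 (carbon steel): 25 < 43 ≤ 50 μm/a ⇒ C3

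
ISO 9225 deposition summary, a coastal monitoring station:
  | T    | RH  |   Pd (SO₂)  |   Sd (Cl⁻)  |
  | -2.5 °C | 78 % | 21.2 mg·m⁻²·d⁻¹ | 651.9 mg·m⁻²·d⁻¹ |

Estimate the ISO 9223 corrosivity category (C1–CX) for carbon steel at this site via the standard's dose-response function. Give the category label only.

C4

carbon steel: temperature factor f = +0.150·(-12.5) = -1.8750
  Pd branch = 1.77·Pd^0.52·e^(0.02·RH+f) = 6.322 μm/a
  Sd branch = 0.102·Sd^0.62·e^(0.033·RH+0.04·T) = 67.27 μm/a
  sum: 6.322 + 67.27 → r_corr = 73.59 μm/a
ISO 9223 Table 2 (carbon steel): 50 < 73.6 ≤ 80 μm/a ⇒ C4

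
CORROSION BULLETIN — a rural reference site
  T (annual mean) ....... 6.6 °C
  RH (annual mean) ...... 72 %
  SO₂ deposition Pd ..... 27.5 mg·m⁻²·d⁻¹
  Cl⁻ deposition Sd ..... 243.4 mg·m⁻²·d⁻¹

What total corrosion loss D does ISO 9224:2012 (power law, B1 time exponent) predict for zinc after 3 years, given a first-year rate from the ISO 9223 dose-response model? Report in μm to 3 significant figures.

zinc: f(T) = +0.038·(T−10) [T≤10 °C] = -0.1292
  sulphur-dioxide contribution → 1.337 μm/a
  chloride contribution → 1.25 μm/a
  ⇒ r_corr(zinc) = 2.587 μm/a
Power-law: D(3) = r_corr · 3^0.813
  D(3) = 2.587 × 3^0.813 = 2.587 × 2.443 = 6.321 μm

D(3) = 6.32 μm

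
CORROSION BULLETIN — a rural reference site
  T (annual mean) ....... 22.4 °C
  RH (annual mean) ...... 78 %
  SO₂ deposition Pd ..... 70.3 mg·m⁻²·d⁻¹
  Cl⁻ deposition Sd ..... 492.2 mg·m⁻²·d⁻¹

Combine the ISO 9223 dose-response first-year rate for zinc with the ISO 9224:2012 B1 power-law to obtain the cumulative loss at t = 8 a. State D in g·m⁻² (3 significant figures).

zinc: T>10 °C ⇒ hinge -0.071·(22.4−10) = -0.8804
  Pd branch = 0.0129·Pd^0.44·e^(0.046·RH+f) = 1.256 μm/a
  Cl⁻ term: 0.0175·492.2^0.57·exp(0.008·78+0.085·22.4) = 7.507
  sum: 1.256 + 7.507 → r_corr = 8.763 μm/a
Power-law: D(8) = r_corr · 8^0.813
  D(8) = 8.763 × 8^0.813 = 8.763 × 5.423 = 47.52 μm
  Mass loss = 47.52 μm × 7.14 g/cm³ = 339.3 g·m⁻²

D(8) = 339 g·m⁻²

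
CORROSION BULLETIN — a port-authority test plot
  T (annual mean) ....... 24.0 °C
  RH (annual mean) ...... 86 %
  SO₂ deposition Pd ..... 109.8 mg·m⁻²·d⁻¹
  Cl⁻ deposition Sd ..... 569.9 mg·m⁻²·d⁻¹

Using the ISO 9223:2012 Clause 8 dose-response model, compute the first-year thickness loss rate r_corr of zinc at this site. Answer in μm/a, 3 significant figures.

zinc: T>10 °C ⇒ hinge -0.071·(24.0−10) = -0.9940
  sulphur-dioxide contribution → 1.972 μm/a
  chloride contribution → 9.968 μm/a
  ⇒ r_corr(zinc) = 11.94 μm/a

r_corr = 11.9 μm/a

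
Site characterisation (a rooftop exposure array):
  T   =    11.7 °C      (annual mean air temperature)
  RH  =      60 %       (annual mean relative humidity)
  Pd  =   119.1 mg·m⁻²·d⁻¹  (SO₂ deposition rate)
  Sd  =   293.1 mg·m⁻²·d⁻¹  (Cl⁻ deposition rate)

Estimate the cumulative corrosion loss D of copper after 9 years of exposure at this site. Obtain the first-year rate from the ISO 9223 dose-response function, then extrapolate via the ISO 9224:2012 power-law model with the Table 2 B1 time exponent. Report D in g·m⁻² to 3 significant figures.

copper: temperature factor f = -0.080·(1.7) = -0.1360
  Pd branch = 0.0053·Pd^0.26·e^(0.059·RH+f) = 0.5525 μm/a
  Cl⁻ term: 0.01025·293.1^0.27·exp(0.036·60+0.049·11.7) = 0.7309
  r_corr = 0.5525 + 0.7309 = 1.283 μm/a
Long-term exponent b (ISO 9224 Table 2, B1) = 0.667
  D(9) = 1.283 × 9^0.667 = 1.283 × 4.33 = 5.557 μm
  Mass loss = 5.557 μm × 8.96 g/cm³ = 49.79 g·m⁻²

D(9) = 49.8 g·m⁻²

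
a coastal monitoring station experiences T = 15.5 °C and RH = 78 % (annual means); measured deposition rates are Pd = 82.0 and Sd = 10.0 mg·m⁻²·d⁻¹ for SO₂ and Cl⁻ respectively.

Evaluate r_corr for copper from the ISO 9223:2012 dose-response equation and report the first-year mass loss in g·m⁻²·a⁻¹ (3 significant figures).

copper: T>10 °C ⇒ hinge -0.080·(15.5−10) = -0.4400
  SO₂ term: 0.0053·82.0^0.26·exp(0.059·78-0.4400) = 1.07
  Cl⁻ term: 0.01025·10.0^0.27·exp(0.036·78+0.049·15.5) = 0.6762
  r_corr = 1.07 + 0.6762 = 1.746 μm/a
Convert to mass loss: 1.746 μm/a × 8.96 g/cm³ = 15.65 g·m⁻²·a⁻¹

r_corr = 15.6 g·m⁻²·a⁻¹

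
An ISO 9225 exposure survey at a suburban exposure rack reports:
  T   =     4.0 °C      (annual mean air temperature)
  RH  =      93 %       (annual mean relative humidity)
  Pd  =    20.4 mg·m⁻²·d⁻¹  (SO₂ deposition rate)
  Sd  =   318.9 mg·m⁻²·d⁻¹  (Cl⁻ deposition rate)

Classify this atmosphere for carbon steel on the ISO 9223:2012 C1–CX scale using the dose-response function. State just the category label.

C5

carbon steel: temperature factor f = +0.150·(-6.0) = -0.9000
  Pd branch = 1.77·Pd^0.52·e^(0.02·RH+f) = 22.18 μm/a
  Sd branch = 0.102·Sd^0.62·e^(0.033·RH+0.04·T) = 91.88 μm/a
  r_corr = 22.18 + 91.88 = 114.1 μm/a
Category bounds: 80…200 μm/a bracket r_corr ⇒ C5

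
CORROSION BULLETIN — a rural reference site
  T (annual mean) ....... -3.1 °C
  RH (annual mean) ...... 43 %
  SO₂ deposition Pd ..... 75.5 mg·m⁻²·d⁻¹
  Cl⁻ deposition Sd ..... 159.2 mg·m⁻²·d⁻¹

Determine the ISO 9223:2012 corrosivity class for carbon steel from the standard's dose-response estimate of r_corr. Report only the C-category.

C2

carbon steel: T≤10 °C ⇒ hinge +0.150·(-3.1−10) = -1.9650
  SO₂ term: 1.77·75.5^0.52·exp(0.02·43-1.9650) = 5.554
  Cl⁻ term: 0.102·159.2^0.62·exp(0.033·43+0.04·-3.1) = 8.634
  r_corr = 5.554 + 8.634 = 14.19 μm/a
14.2 μm/a falls in (1.3, 25] for carbon steel → category C2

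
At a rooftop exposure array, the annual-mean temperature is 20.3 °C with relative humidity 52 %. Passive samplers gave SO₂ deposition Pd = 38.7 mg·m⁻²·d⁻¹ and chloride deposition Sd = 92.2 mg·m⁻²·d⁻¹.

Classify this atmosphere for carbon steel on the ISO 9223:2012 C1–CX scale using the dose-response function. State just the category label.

C3

carbon steel: temperature factor f = -0.054·(10.3) = -0.5562
  sulphur-dioxide contribution → 19.22 μm/a
  chloride contribution → 21.12 μm/a
  total first-year rate 40.33 μm/a
40.3 μm/a falls in (25, 50] for carbon steel → category C3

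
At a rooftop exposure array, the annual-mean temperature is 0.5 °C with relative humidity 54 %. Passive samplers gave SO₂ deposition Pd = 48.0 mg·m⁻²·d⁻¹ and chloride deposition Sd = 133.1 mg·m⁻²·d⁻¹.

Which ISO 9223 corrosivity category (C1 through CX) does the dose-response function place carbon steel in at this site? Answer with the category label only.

C2

carbon steel: T≤10 °C ⇒ hinge +0.150·(0.5−10) = -1.4250
  sulphur-dioxide contribution → 9.384 μm/a
  chloride contribution → 12.83 μm/a
  total first-year rate 22.21 μm/a
22.2 μm/a falls in (1.3, 25] for carbon steel → category C2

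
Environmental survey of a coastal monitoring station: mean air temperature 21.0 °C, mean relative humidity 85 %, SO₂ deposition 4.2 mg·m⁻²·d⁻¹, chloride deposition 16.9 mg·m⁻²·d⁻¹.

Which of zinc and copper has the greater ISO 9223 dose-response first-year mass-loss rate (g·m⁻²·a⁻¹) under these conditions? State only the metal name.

copper

zinc: f(T) = -0.071·(T−10) [T>10 °C] = -0.7810
  sulphur-dioxide contribution → 0.5543 μm/a
  chloride contribution → 1.032 μm/a
  ⇒ r_corr(zinc) = 1.586 μm/a
  mass loss = 1.586 μm/a × 7.14 g/cm³ = 11.32 g·m⁻²·a⁻¹
copper: temperature factor f = -0.080·(11.0) = -0.8800
  sulphur-dioxide contribution → 0.481 μm/a
  chloride contribution → 1.312 μm/a
  ⇒ r_corr(copper) = 1.793 μm/a
  mass loss = 1.793 μm/a × 8.96 g/cm³ = 16.07 g·m⁻²·a⁻¹
Ordering by g·m⁻²·a⁻¹: copper (16.1) > zinc (11.3)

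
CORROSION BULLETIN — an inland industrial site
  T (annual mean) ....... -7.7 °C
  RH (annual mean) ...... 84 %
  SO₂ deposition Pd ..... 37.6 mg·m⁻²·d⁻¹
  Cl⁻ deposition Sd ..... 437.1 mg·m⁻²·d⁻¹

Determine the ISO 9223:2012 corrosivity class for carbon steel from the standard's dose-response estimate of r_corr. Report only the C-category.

C4

carbon steel: T≤10 °C ⇒ hinge +0.150·(-7.7−10) = -2.6550
  sulphur-dioxide contribution → 4.402 μm/a
  chloride contribution → 51.98 μm/a
  total first-year rate 56.38 μm/a
56.4 μm/a falls in (50, 80] for carbon steel → category C4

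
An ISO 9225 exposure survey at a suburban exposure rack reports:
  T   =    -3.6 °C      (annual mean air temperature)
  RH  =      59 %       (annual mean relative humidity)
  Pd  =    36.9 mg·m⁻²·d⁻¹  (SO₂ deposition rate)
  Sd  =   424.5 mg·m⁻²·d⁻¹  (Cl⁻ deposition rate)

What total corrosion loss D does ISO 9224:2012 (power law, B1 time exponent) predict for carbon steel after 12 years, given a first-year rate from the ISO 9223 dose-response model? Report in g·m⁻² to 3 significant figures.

D(12) = 900 g·m⁻²

carbon steel: T≤10 °C ⇒ hinge +0.150·(-3.6−10) = -2.0400
  Pd branch = 1.77·Pd^0.52·e^(0.02·RH+f) = 4.89 μm/a
  Cl⁻ term: 0.102·424.5^0.62·exp(0.033·59+0.04·-3.6) = 26.36
  r_corr = 4.89 + 26.36 = 31.25 μm/a
Power-law: D(12) = r_corr · 12^0.523
  D(12) = 31.25 × 12^0.523 = 31.25 × 3.668 = 114.6 μm
  Mass loss = 114.6 μm × 7.85 g/cm³ = 899.7 g·m⁻²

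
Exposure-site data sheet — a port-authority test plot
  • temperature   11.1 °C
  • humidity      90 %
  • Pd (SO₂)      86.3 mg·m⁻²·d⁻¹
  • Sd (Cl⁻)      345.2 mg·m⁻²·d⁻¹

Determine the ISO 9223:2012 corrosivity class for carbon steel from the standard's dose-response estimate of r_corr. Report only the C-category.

carbon steel: temperature factor f = -0.054·(1.1) = -0.0594
  SO₂ term: 1.77·86.3^0.52·exp(0.02·90-0.0594) = 102.5
  Cl⁻ term: 0.102·345.2^0.62·exp(0.033·90+0.04·11.1) = 116.1
  sum: 102.5 + 116.1 → r_corr = 218.6 μm/a
Category bounds: 200…700 μm/a bracket r_corr ⇒ CX

CX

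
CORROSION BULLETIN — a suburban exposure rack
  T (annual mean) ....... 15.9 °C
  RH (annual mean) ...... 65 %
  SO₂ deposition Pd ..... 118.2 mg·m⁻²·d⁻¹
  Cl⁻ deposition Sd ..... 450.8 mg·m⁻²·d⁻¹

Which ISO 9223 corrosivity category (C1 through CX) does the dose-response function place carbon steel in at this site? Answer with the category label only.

C5

carbon steel: temperature factor f = -0.054·(5.9) = -0.3186
  sulphur-dioxide contribution → 56.49 μm/a
  chloride contribution → 72.75 μm/a
  ⇒ r_corr(carbon steel) = 129.2 μm/a
129 μm/a falls in (80, 200] for carbon steel → category C5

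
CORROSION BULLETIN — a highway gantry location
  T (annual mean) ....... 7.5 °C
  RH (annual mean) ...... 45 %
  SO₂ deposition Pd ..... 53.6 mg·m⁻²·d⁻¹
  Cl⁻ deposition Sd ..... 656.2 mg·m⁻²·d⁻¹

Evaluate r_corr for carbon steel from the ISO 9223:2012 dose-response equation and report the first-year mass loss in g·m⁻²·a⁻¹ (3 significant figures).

carbon steel: temperature factor f = +0.150·(-2.5) = -0.3750
  SO₂ term: 1.77·53.6^0.52·exp(0.02·45-0.3750) = 23.72
  Cl⁻ term: 0.102·656.2^0.62·exp(0.033·45+0.04·7.5) = 33.91
  r_corr = 23.72 + 33.91 = 57.64 μm/a
Convert to mass loss: 57.64 μm/a × 7.85 g/cm³ = 452.4 g·m⁻²·a⁻¹

r_corr = 452 g·m⁻²·a⁻¹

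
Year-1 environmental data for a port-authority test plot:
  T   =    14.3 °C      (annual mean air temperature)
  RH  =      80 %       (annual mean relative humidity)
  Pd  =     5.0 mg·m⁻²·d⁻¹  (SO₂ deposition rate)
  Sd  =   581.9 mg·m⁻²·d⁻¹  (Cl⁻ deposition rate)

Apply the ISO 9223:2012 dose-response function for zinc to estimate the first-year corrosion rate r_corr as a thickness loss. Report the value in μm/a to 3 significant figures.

r_corr = 4.98 μm/a

zinc: f(T) = -0.071·(T−10) [T>10 °C] = -0.3053
  SO₂ term: 0.0129·5.0^0.44·exp(0.046·80-0.3053) = 0.7652
  Cl⁻ term: 0.0175·581.9^0.57·exp(0.008·80+0.085·14.3) = 4.215
  sum: 0.7652 + 4.215 → r_corr = 4.981 μm/a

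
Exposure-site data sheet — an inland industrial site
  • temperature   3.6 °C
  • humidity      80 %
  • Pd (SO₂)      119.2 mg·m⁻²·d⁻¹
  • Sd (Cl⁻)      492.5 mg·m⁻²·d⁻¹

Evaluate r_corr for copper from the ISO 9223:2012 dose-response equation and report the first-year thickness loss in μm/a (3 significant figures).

copper: f(T) = +0.126·(T−10) [T≤10 °C] = -0.8064
  SO₂ term: 0.0053·119.2^0.26·exp(0.059·80-0.8064) = 0.9199
  Cl⁻ term: 0.01025·492.5^0.27·exp(0.036·80+0.049·3.6) = 1.162
  r_corr = 0.9199 + 1.162 = 2.082 μm/a

r_corr = 2.08 μm/a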